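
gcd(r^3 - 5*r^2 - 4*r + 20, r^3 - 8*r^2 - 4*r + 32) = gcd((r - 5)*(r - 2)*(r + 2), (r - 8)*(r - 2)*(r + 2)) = r^2 - 4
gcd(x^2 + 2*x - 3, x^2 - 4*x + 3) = x - 1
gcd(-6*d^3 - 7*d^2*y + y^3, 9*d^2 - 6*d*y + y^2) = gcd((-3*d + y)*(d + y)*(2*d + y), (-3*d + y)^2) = -3*d + y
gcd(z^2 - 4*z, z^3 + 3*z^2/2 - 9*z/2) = z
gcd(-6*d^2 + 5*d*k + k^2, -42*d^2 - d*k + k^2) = 6*d + k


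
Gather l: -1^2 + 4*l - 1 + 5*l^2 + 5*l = 5*l^2 + 9*l - 2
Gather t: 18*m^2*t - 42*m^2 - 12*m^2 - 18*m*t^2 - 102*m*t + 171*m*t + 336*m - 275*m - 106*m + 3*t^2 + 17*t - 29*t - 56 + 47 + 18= -54*m^2 - 45*m + t^2*(3 - 18*m) + t*(18*m^2 + 69*m - 12) + 9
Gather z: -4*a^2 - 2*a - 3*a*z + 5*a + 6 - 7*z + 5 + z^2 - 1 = -4*a^2 + 3*a + z^2 + z*(-3*a - 7) + 10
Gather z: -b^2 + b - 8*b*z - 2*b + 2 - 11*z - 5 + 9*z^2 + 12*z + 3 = -b^2 - b + 9*z^2 + z*(1 - 8*b)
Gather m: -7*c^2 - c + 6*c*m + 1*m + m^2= -7*c^2 - c + m^2 + m*(6*c + 1)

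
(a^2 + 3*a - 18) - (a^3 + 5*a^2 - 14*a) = -a^3 - 4*a^2 + 17*a - 18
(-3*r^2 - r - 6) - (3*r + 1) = -3*r^2 - 4*r - 7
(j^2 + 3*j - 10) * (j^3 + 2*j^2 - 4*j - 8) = j^5 + 5*j^4 - 8*j^3 - 40*j^2 + 16*j + 80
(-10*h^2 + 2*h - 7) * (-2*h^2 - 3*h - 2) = 20*h^4 + 26*h^3 + 28*h^2 + 17*h + 14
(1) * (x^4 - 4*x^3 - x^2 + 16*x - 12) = x^4 - 4*x^3 - x^2 + 16*x - 12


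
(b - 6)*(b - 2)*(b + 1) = b^3 - 7*b^2 + 4*b + 12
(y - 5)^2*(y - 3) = y^3 - 13*y^2 + 55*y - 75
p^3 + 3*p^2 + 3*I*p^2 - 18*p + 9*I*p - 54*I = (p - 3)*(p + 6)*(p + 3*I)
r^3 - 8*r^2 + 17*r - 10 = (r - 5)*(r - 2)*(r - 1)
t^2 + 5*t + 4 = (t + 1)*(t + 4)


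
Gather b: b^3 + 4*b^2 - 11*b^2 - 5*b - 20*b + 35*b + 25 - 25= b^3 - 7*b^2 + 10*b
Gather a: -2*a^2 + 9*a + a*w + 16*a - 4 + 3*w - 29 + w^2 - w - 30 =-2*a^2 + a*(w + 25) + w^2 + 2*w - 63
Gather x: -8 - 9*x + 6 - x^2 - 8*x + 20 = -x^2 - 17*x + 18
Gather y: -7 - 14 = -21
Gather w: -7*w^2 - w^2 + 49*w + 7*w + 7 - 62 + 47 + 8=-8*w^2 + 56*w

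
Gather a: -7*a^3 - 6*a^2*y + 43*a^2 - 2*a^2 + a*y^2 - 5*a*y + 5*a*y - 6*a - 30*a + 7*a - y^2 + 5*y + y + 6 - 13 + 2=-7*a^3 + a^2*(41 - 6*y) + a*(y^2 - 29) - y^2 + 6*y - 5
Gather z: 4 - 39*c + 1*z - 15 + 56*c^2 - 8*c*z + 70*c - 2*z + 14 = 56*c^2 + 31*c + z*(-8*c - 1) + 3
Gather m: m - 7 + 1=m - 6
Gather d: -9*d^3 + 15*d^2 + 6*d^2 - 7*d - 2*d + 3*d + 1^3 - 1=-9*d^3 + 21*d^2 - 6*d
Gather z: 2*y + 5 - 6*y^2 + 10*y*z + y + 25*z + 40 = -6*y^2 + 3*y + z*(10*y + 25) + 45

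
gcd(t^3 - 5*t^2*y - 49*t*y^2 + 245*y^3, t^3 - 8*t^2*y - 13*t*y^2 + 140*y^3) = t^2 - 12*t*y + 35*y^2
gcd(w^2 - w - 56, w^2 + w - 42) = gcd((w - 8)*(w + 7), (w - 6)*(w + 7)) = w + 7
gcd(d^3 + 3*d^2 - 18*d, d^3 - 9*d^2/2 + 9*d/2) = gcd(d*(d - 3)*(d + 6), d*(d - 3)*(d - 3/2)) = d^2 - 3*d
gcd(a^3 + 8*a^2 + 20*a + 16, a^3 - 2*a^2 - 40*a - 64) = a^2 + 6*a + 8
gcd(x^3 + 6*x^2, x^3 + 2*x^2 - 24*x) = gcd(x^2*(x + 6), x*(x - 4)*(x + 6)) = x^2 + 6*x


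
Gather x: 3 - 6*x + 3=6 - 6*x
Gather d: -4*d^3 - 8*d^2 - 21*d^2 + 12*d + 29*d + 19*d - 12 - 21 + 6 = -4*d^3 - 29*d^2 + 60*d - 27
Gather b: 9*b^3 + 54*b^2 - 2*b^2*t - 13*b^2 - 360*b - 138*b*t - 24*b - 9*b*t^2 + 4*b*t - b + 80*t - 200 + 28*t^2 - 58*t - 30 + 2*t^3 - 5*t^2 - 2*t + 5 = 9*b^3 + b^2*(41 - 2*t) + b*(-9*t^2 - 134*t - 385) + 2*t^3 + 23*t^2 + 20*t - 225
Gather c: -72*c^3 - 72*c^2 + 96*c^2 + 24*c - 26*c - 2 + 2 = -72*c^3 + 24*c^2 - 2*c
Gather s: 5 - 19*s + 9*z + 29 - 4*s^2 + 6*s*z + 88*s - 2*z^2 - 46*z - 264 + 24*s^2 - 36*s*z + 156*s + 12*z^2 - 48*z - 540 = 20*s^2 + s*(225 - 30*z) + 10*z^2 - 85*z - 770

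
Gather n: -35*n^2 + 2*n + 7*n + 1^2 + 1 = -35*n^2 + 9*n + 2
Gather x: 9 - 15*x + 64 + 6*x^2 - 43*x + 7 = 6*x^2 - 58*x + 80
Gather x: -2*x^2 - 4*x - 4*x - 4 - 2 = -2*x^2 - 8*x - 6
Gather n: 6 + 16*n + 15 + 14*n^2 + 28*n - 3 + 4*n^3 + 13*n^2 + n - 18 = 4*n^3 + 27*n^2 + 45*n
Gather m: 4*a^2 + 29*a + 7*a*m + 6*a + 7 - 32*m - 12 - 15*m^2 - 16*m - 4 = 4*a^2 + 35*a - 15*m^2 + m*(7*a - 48) - 9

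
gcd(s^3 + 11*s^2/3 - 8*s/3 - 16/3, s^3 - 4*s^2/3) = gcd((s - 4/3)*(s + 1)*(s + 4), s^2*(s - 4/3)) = s - 4/3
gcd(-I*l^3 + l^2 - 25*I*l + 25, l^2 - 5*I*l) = l - 5*I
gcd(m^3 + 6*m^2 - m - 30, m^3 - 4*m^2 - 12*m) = 1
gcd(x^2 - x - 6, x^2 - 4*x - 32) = 1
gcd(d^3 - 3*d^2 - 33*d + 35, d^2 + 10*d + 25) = d + 5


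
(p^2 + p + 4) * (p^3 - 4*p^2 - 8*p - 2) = p^5 - 3*p^4 - 8*p^3 - 26*p^2 - 34*p - 8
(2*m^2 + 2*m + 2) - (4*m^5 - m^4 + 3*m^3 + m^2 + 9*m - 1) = -4*m^5 + m^4 - 3*m^3 + m^2 - 7*m + 3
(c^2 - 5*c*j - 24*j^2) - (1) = c^2 - 5*c*j - 24*j^2 - 1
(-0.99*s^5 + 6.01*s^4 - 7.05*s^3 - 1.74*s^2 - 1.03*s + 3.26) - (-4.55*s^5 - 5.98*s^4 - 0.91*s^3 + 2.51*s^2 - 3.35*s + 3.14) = 3.56*s^5 + 11.99*s^4 - 6.14*s^3 - 4.25*s^2 + 2.32*s + 0.12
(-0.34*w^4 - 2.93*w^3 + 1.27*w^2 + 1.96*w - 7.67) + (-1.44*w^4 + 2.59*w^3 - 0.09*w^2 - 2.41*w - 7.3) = -1.78*w^4 - 0.34*w^3 + 1.18*w^2 - 0.45*w - 14.97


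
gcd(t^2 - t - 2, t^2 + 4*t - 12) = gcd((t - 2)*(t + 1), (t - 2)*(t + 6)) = t - 2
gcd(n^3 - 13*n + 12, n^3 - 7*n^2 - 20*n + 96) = n^2 + n - 12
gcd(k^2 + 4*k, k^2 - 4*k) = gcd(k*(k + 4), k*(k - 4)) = k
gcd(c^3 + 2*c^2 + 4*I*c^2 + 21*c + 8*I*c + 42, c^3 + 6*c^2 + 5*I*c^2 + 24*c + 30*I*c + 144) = c - 3*I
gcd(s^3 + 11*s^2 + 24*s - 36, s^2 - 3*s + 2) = s - 1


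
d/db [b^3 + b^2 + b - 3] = 3*b^2 + 2*b + 1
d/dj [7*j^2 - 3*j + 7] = 14*j - 3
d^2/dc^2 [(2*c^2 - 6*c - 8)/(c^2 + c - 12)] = 16*(-c^3 + 6*c^2 - 30*c + 14)/(c^6 + 3*c^5 - 33*c^4 - 71*c^3 + 396*c^2 + 432*c - 1728)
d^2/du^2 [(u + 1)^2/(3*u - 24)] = 54/(u^3 - 24*u^2 + 192*u - 512)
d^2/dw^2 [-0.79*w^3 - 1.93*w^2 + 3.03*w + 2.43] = -4.74*w - 3.86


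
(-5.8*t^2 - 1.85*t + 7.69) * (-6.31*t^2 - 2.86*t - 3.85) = 36.598*t^4 + 28.2615*t^3 - 20.9029*t^2 - 14.8709*t - 29.6065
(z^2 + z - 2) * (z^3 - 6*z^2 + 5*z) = z^5 - 5*z^4 - 3*z^3 + 17*z^2 - 10*z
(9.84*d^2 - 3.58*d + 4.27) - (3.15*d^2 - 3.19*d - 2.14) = 6.69*d^2 - 0.39*d + 6.41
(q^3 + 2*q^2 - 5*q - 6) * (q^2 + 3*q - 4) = q^5 + 5*q^4 - 3*q^3 - 29*q^2 + 2*q + 24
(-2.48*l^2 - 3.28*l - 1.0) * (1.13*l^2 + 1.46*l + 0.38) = -2.8024*l^4 - 7.3272*l^3 - 6.8612*l^2 - 2.7064*l - 0.38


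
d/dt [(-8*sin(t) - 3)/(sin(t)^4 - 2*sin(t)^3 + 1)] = 2*(12*sin(t)^4 - 10*sin(t)^3 - 9*sin(t)^2 - 4)*cos(t)/(sin(t)^4 - 2*sin(t)^3 + 1)^2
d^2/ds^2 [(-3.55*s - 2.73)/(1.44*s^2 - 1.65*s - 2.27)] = ((2.88*s - 1.65)*(3.55*s + 2.73)*(5.76*s - 3.3) + (30.672*s - 3.8526)*(-1.44*s^2 + 1.65*s + 2.27))/(-1.44*s^2 + 1.65*s + 2.27)^3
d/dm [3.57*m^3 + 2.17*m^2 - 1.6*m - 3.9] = 10.71*m^2 + 4.34*m - 1.6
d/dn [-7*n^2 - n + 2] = -14*n - 1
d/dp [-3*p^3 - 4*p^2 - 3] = p*(-9*p - 8)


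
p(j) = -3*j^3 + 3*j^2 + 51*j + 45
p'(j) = -9*j^2 + 6*j + 51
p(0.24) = 57.37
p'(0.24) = 51.92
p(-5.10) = 260.88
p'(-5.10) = -213.69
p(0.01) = 45.51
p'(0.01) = 51.06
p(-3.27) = 15.21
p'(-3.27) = -64.86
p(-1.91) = -20.56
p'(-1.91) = 6.71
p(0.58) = 75.00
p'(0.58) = 51.45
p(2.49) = 144.28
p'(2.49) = 10.14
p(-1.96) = -20.85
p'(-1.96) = 4.67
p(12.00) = -4095.00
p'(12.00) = -1173.00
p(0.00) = 45.00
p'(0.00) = 51.00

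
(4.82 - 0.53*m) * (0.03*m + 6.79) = -0.0159*m^2 - 3.4541*m + 32.7278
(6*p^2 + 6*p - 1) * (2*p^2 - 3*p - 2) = 12*p^4 - 6*p^3 - 32*p^2 - 9*p + 2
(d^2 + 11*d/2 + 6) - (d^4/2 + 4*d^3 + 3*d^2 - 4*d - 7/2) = -d^4/2 - 4*d^3 - 2*d^2 + 19*d/2 + 19/2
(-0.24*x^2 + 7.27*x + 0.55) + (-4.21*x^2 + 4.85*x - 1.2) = -4.45*x^2 + 12.12*x - 0.65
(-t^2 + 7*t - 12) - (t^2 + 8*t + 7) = -2*t^2 - t - 19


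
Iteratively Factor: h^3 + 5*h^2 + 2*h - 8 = (h - 1)*(h^2 + 6*h + 8) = (h - 1)*(h + 4)*(h + 2)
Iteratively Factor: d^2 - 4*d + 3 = (d - 3)*(d - 1)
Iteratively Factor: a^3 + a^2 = (a + 1)*(a^2) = a*(a + 1)*(a)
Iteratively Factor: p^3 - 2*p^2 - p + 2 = (p - 1)*(p^2 - p - 2) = (p - 1)*(p + 1)*(p - 2)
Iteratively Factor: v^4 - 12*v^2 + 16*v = (v - 2)*(v^3 + 2*v^2 - 8*v) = (v - 2)*(v + 4)*(v^2 - 2*v) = v*(v - 2)*(v + 4)*(v - 2)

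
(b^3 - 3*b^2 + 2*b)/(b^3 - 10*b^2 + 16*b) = (b - 1)/(b - 8)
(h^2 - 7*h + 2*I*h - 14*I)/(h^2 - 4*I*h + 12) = (h - 7)/(h - 6*I)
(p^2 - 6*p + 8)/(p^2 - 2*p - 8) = (p - 2)/(p + 2)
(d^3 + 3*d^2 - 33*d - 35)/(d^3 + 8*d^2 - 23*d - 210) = (d + 1)/(d + 6)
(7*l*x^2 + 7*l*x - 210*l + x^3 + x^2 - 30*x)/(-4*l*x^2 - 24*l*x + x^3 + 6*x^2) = (7*l*x - 35*l + x^2 - 5*x)/(x*(-4*l + x))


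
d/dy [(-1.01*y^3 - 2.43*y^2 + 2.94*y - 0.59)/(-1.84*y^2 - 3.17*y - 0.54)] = (1.8584*y^4 + 6.4034*y^3 + 14.7489*y^2 + 0.453200000000001*y - 3.4579)/(3.3856*y^4 + 11.6656*y^3 + 12.0361*y^2 + 3.4236*y + 0.2916)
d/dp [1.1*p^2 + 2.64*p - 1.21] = 2.2*p + 2.64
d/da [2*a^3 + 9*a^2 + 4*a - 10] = 6*a^2 + 18*a + 4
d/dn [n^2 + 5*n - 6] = 2*n + 5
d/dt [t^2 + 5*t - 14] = 2*t + 5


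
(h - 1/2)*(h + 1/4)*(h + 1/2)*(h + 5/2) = h^4 + 11*h^3/4 + 3*h^2/8 - 11*h/16 - 5/32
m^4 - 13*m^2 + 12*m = m*(m - 3)*(m - 1)*(m + 4)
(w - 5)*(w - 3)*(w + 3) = w^3 - 5*w^2 - 9*w + 45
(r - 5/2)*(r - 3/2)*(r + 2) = r^3 - 2*r^2 - 17*r/4 + 15/2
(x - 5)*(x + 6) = x^2 + x - 30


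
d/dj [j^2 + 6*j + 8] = 2*j + 6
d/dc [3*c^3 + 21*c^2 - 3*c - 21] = 9*c^2 + 42*c - 3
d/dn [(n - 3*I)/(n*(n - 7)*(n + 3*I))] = (-2*n^3 + n^2*(7 + 6*I) + n*(-18 - 42*I) + 63)/(n^6 + n^5*(-14 + 6*I) + n^4*(40 - 84*I) + n^3*(126 + 294*I) - 441*n^2)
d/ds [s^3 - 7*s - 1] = 3*s^2 - 7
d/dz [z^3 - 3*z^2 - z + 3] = 3*z^2 - 6*z - 1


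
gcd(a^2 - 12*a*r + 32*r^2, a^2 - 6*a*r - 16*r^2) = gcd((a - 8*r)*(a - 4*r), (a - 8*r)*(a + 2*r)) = -a + 8*r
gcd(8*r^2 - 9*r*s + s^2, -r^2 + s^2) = r - s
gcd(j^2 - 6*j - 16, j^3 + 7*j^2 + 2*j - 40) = 1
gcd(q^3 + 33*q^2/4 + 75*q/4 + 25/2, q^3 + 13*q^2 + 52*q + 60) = q^2 + 7*q + 10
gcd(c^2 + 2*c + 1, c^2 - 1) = c + 1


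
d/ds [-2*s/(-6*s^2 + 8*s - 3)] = 6*(1 - 2*s^2)/(36*s^4 - 96*s^3 + 100*s^2 - 48*s + 9)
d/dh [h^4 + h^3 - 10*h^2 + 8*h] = 4*h^3 + 3*h^2 - 20*h + 8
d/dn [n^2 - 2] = 2*n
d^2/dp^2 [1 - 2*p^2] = -4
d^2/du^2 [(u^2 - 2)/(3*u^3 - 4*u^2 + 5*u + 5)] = 2*(9*u^6 - 153*u^4 + 107*u^3 - 126*u^2 + 210*u - 65)/(27*u^9 - 108*u^8 + 279*u^7 - 289*u^6 + 105*u^5 + 390*u^4 - 250*u^3 + 75*u^2 + 375*u + 125)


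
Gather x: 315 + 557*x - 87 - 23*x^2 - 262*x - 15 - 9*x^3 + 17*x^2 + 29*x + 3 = -9*x^3 - 6*x^2 + 324*x + 216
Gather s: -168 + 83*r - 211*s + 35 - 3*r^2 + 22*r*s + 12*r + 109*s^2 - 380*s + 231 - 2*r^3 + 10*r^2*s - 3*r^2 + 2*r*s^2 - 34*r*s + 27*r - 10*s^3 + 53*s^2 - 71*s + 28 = -2*r^3 - 6*r^2 + 122*r - 10*s^3 + s^2*(2*r + 162) + s*(10*r^2 - 12*r - 662) + 126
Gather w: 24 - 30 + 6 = 0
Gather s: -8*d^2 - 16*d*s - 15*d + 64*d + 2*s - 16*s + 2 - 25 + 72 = -8*d^2 + 49*d + s*(-16*d - 14) + 49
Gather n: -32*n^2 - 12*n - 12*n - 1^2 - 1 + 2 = -32*n^2 - 24*n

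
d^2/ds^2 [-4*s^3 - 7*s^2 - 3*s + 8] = -24*s - 14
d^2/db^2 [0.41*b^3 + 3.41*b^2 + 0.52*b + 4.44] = 2.46*b + 6.82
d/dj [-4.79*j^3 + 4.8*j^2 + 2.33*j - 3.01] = -14.37*j^2 + 9.6*j + 2.33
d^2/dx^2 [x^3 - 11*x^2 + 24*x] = 6*x - 22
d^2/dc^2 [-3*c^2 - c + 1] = -6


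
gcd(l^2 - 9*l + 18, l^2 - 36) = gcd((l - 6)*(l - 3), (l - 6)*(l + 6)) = l - 6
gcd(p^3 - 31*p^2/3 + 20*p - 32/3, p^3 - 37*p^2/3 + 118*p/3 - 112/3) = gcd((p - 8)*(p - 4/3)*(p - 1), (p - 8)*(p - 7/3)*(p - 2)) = p - 8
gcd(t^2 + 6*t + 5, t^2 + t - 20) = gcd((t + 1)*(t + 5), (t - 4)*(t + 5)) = t + 5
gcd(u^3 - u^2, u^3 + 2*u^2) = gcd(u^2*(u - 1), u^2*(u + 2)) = u^2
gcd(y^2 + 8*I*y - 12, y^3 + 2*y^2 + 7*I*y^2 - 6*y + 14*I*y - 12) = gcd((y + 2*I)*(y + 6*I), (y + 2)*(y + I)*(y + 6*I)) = y + 6*I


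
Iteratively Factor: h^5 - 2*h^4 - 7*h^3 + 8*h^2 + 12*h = (h + 2)*(h^4 - 4*h^3 + h^2 + 6*h) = h*(h + 2)*(h^3 - 4*h^2 + h + 6) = h*(h - 2)*(h + 2)*(h^2 - 2*h - 3) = h*(h - 3)*(h - 2)*(h + 2)*(h + 1)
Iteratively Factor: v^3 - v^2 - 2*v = (v - 2)*(v^2 + v) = (v - 2)*(v + 1)*(v)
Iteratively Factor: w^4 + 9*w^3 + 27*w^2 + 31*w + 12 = (w + 1)*(w^3 + 8*w^2 + 19*w + 12) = (w + 1)*(w + 4)*(w^2 + 4*w + 3) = (w + 1)^2*(w + 4)*(w + 3)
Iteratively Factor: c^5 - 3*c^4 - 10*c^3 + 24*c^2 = (c - 2)*(c^4 - c^3 - 12*c^2) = (c - 2)*(c + 3)*(c^3 - 4*c^2) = (c - 4)*(c - 2)*(c + 3)*(c^2) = c*(c - 4)*(c - 2)*(c + 3)*(c)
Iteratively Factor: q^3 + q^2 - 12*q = (q + 4)*(q^2 - 3*q) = (q - 3)*(q + 4)*(q)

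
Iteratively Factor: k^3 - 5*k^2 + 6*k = (k)*(k^2 - 5*k + 6) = k*(k - 3)*(k - 2)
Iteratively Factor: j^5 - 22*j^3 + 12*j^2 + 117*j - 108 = (j + 3)*(j^4 - 3*j^3 - 13*j^2 + 51*j - 36) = (j + 3)*(j + 4)*(j^3 - 7*j^2 + 15*j - 9) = (j - 3)*(j + 3)*(j + 4)*(j^2 - 4*j + 3) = (j - 3)^2*(j + 3)*(j + 4)*(j - 1)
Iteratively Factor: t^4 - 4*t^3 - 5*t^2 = (t)*(t^3 - 4*t^2 - 5*t) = t^2*(t^2 - 4*t - 5) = t^2*(t + 1)*(t - 5)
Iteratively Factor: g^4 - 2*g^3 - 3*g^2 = (g - 3)*(g^3 + g^2) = (g - 3)*(g + 1)*(g^2) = g*(g - 3)*(g + 1)*(g)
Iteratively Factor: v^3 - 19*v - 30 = (v + 3)*(v^2 - 3*v - 10) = (v - 5)*(v + 3)*(v + 2)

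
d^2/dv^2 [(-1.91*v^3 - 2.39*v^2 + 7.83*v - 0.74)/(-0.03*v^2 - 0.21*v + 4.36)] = (0.623910000000001*v^3 - 8.613108*v^2 + 211.733004*v + 76.786444)/(2.7e-5*v^6 + 0.000567*v^5 - 0.007803*v^4 - 0.155547*v^3 + 1.134036*v^2 + 11.976048*v - 82.881856)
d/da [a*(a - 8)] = 2*a - 8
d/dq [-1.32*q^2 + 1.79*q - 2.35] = 1.79 - 2.64*q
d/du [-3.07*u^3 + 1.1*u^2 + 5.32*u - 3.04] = -9.21*u^2 + 2.2*u + 5.32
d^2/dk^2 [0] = 0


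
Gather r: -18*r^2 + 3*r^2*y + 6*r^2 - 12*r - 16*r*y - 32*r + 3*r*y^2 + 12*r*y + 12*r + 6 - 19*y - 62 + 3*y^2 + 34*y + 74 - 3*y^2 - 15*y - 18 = r^2*(3*y - 12) + r*(3*y^2 - 4*y - 32)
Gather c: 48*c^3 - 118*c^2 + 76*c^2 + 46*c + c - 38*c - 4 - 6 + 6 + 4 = 48*c^3 - 42*c^2 + 9*c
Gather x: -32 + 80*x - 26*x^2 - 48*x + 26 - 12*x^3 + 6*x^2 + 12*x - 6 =-12*x^3 - 20*x^2 + 44*x - 12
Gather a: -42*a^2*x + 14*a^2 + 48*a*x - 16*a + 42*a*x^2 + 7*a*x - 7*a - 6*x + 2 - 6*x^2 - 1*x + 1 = a^2*(14 - 42*x) + a*(42*x^2 + 55*x - 23) - 6*x^2 - 7*x + 3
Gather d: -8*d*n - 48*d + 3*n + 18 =d*(-8*n - 48) + 3*n + 18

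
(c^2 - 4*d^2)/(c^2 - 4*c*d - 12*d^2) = (c - 2*d)/(c - 6*d)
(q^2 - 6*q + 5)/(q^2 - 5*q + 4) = (q - 5)/(q - 4)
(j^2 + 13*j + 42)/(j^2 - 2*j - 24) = (j^2 + 13*j + 42)/(j^2 - 2*j - 24)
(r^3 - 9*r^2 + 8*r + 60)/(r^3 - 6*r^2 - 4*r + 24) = (r - 5)/(r - 2)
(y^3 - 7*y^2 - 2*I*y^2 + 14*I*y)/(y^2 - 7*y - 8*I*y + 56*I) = y*(y - 2*I)/(y - 8*I)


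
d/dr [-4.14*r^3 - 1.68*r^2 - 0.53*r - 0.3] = -12.42*r^2 - 3.36*r - 0.53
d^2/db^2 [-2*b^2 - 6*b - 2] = -4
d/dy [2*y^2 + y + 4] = 4*y + 1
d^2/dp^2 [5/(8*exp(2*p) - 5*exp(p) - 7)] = 5*((5 - 32*exp(p))*(-8*exp(2*p) + 5*exp(p) + 7) - 2*(16*exp(p) - 5)^2*exp(p))*exp(p)/(-8*exp(2*p) + 5*exp(p) + 7)^3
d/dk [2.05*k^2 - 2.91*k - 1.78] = 4.1*k - 2.91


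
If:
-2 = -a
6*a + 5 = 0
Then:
No Solution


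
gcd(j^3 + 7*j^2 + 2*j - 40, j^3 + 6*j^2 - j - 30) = j^2 + 3*j - 10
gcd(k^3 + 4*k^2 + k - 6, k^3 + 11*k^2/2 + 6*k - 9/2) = k + 3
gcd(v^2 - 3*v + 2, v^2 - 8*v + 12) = v - 2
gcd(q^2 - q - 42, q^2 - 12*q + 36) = 1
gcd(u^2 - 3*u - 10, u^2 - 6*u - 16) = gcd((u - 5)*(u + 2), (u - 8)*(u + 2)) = u + 2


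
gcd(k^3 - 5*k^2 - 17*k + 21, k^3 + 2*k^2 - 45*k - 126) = k^2 - 4*k - 21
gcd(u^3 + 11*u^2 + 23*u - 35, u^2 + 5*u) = u + 5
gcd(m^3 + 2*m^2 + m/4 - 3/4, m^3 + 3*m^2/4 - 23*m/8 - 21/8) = m^2 + 5*m/2 + 3/2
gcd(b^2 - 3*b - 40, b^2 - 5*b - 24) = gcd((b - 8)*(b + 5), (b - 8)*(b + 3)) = b - 8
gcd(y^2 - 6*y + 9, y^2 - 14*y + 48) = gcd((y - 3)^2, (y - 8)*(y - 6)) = 1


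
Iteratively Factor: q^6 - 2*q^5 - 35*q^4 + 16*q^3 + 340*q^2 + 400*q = (q + 2)*(q^5 - 4*q^4 - 27*q^3 + 70*q^2 + 200*q) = (q - 5)*(q + 2)*(q^4 + q^3 - 22*q^2 - 40*q) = (q - 5)*(q + 2)*(q + 4)*(q^3 - 3*q^2 - 10*q) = q*(q - 5)*(q + 2)*(q + 4)*(q^2 - 3*q - 10) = q*(q - 5)*(q + 2)^2*(q + 4)*(q - 5)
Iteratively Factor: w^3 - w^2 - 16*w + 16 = (w + 4)*(w^2 - 5*w + 4) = (w - 1)*(w + 4)*(w - 4)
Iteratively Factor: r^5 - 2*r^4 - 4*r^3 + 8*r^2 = (r - 2)*(r^4 - 4*r^2) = (r - 2)^2*(r^3 + 2*r^2) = r*(r - 2)^2*(r^2 + 2*r) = r*(r - 2)^2*(r + 2)*(r)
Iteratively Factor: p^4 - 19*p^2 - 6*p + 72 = (p - 2)*(p^3 + 2*p^2 - 15*p - 36) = (p - 4)*(p - 2)*(p^2 + 6*p + 9) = (p - 4)*(p - 2)*(p + 3)*(p + 3)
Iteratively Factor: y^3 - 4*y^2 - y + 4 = (y - 1)*(y^2 - 3*y - 4) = (y - 1)*(y + 1)*(y - 4)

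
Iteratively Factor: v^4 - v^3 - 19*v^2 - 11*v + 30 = (v - 1)*(v^3 - 19*v - 30) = (v - 1)*(v + 2)*(v^2 - 2*v - 15) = (v - 1)*(v + 2)*(v + 3)*(v - 5)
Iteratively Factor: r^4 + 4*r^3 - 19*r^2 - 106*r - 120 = (r - 5)*(r^3 + 9*r^2 + 26*r + 24) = (r - 5)*(r + 3)*(r^2 + 6*r + 8) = (r - 5)*(r + 2)*(r + 3)*(r + 4)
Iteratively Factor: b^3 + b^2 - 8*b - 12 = (b + 2)*(b^2 - b - 6) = (b + 2)^2*(b - 3)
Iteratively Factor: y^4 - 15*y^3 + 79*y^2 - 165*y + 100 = (y - 1)*(y^3 - 14*y^2 + 65*y - 100) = (y - 5)*(y - 1)*(y^2 - 9*y + 20) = (y - 5)*(y - 4)*(y - 1)*(y - 5)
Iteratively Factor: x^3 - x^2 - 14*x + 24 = (x - 3)*(x^2 + 2*x - 8) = (x - 3)*(x + 4)*(x - 2)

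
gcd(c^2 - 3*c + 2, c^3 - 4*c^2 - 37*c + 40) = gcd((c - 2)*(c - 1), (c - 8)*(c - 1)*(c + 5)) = c - 1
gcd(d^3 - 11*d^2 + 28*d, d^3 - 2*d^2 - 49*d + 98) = d - 7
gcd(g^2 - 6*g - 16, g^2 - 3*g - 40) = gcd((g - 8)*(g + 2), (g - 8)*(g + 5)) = g - 8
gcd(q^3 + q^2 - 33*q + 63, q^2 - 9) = q - 3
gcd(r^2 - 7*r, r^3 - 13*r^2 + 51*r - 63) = r - 7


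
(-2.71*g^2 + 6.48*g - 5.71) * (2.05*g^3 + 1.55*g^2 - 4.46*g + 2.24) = -5.5555*g^5 + 9.0835*g^4 + 10.4251*g^3 - 43.8217*g^2 + 39.9818*g - 12.7904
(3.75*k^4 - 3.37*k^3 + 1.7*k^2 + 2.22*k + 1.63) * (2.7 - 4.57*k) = -17.1375*k^5 + 25.5259*k^4 - 16.868*k^3 - 5.5554*k^2 - 1.4551*k + 4.401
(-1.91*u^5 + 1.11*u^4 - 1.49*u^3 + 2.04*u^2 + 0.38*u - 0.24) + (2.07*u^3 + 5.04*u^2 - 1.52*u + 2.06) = -1.91*u^5 + 1.11*u^4 + 0.58*u^3 + 7.08*u^2 - 1.14*u + 1.82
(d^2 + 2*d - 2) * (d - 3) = d^3 - d^2 - 8*d + 6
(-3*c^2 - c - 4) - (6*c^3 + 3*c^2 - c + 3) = -6*c^3 - 6*c^2 - 7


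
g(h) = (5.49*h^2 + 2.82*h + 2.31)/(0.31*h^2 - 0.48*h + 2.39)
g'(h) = (0.48 - 0.62*h)*(5.49*h^2 + 2.82*h + 2.31)/(0.31*h^2 - 0.48*h + 2.39)^2 + (10.98*h + 2.82)/(0.31*h^2 - 0.48*h + 2.39) = (-3.5094*h^2 + 24.81*h + 7.8486)/(0.0961*h^4 - 0.2976*h^3 + 1.7122*h^2 - 2.2944*h + 5.7121)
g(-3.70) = 7.97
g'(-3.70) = -1.87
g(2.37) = 13.30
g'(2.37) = 5.24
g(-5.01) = 10.02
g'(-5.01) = -1.29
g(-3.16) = 6.89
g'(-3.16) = -2.15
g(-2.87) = 6.24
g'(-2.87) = -2.31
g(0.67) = 3.02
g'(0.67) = 4.70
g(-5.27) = 10.34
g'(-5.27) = -1.20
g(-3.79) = 8.14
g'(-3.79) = -1.82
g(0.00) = 0.97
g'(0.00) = 1.37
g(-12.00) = 14.38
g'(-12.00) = -0.29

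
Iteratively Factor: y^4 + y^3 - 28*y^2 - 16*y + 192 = (y + 4)*(y^3 - 3*y^2 - 16*y + 48) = (y - 3)*(y + 4)*(y^2 - 16) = (y - 3)*(y + 4)^2*(y - 4)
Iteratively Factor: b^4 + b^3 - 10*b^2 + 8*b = (b + 4)*(b^3 - 3*b^2 + 2*b) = (b - 1)*(b + 4)*(b^2 - 2*b) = b*(b - 1)*(b + 4)*(b - 2)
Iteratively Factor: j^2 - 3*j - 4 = (j - 4)*(j + 1)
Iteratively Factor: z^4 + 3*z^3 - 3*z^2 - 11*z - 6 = (z - 2)*(z^3 + 5*z^2 + 7*z + 3) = (z - 2)*(z + 3)*(z^2 + 2*z + 1) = (z - 2)*(z + 1)*(z + 3)*(z + 1)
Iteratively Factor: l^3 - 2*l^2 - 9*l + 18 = (l + 3)*(l^2 - 5*l + 6) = (l - 3)*(l + 3)*(l - 2)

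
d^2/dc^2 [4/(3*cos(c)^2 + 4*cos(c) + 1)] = 4*(-36*sin(c)^4 + 22*sin(c)^2 + 49*cos(c) - 9*cos(3*c) + 40)/((cos(c) + 1)^3*(3*cos(c) + 1)^3)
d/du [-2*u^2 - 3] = -4*u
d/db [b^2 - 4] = 2*b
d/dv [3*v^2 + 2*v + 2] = 6*v + 2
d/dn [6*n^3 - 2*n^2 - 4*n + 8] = 18*n^2 - 4*n - 4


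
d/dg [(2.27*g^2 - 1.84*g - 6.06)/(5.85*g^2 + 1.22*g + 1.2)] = (13.5334*g^2 + 76.35*g + 5.1852)/(34.2225*g^4 + 14.274*g^3 + 15.5284*g^2 + 2.928*g + 1.44)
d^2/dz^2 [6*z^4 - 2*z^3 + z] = 12*z*(6*z - 1)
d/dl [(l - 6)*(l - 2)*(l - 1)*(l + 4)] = 4*l^3 - 15*l^2 - 32*l + 68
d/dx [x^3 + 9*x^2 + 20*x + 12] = 3*x^2 + 18*x + 20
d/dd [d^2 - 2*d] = 2*d - 2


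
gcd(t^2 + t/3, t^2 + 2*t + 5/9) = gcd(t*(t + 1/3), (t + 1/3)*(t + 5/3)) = t + 1/3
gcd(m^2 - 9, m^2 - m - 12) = m + 3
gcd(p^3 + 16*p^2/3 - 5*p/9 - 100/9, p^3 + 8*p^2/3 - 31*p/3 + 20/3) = p^2 + 11*p/3 - 20/3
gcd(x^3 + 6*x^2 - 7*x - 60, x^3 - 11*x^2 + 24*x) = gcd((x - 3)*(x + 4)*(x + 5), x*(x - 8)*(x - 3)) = x - 3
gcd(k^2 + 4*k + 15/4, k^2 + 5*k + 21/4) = k + 3/2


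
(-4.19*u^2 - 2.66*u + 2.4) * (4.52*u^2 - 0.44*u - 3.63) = -18.9388*u^4 - 10.1796*u^3 + 27.2281*u^2 + 8.5998*u - 8.712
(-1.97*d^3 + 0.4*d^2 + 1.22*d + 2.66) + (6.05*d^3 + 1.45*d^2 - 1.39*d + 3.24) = 4.08*d^3 + 1.85*d^2 - 0.17*d + 5.9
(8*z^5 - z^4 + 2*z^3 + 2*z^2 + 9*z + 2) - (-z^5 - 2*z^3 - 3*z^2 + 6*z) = 9*z^5 - z^4 + 4*z^3 + 5*z^2 + 3*z + 2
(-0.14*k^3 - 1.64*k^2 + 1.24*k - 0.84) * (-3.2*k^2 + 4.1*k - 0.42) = 0.448*k^5 + 4.674*k^4 - 10.6332*k^3 + 8.4608*k^2 - 3.9648*k + 0.3528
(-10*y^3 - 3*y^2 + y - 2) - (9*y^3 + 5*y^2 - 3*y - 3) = -19*y^3 - 8*y^2 + 4*y + 1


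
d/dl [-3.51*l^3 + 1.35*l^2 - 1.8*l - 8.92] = -10.53*l^2 + 2.7*l - 1.8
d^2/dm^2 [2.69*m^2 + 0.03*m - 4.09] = 5.38000000000000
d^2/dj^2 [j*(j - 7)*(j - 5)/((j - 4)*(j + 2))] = 2*(23*j^3 - 240*j^2 + 1032*j - 1328)/(j^6 - 6*j^5 - 12*j^4 + 88*j^3 + 96*j^2 - 384*j - 512)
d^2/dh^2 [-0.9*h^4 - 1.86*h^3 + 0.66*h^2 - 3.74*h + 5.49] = -10.8*h^2 - 11.16*h + 1.32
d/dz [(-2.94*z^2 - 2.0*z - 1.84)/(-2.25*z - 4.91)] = (6.615*z^2 + 28.8708*z + 5.68)/(5.0625*z^2 + 22.095*z + 24.1081)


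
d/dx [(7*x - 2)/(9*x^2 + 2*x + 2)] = 9*(-7*x^2 + 4*x + 2)/(81*x^4 + 36*x^3 + 40*x^2 + 8*x + 4)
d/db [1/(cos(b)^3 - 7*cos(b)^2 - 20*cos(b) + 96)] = (3*cos(b)^2 - 14*cos(b) - 20)*sin(b)/(cos(b)^3 - 7*cos(b)^2 - 20*cos(b) + 96)^2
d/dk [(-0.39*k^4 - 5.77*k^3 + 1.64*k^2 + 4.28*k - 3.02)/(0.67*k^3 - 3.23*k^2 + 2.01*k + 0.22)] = (-0.2613*k^6 + 2.5194*k^5 + 15.1866*k^4 - 29.2738*k^3 + 19.3828*k^2 - 18.7876*k + 7.0118)/(0.4489*k^6 - 4.3282*k^5 + 13.1263*k^4 - 12.6898*k^3 + 2.6189*k^2 + 0.8844*k + 0.0484)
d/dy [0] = 0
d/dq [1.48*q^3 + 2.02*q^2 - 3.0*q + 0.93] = 4.44*q^2 + 4.04*q - 3.0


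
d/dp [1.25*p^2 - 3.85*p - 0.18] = 2.5*p - 3.85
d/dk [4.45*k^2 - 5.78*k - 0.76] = 8.9*k - 5.78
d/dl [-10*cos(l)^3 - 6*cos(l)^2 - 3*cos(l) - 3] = 3*(10*cos(l)^2 + 4*cos(l) + 1)*sin(l)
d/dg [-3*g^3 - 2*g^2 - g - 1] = -9*g^2 - 4*g - 1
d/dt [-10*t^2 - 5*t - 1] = -20*t - 5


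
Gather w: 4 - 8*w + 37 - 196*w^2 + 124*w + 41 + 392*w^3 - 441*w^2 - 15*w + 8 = 392*w^3 - 637*w^2 + 101*w + 90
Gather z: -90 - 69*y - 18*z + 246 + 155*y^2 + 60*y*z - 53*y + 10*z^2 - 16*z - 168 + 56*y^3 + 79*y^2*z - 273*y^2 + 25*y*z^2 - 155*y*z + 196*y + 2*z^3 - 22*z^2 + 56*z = 56*y^3 - 118*y^2 + 74*y + 2*z^3 + z^2*(25*y - 12) + z*(79*y^2 - 95*y + 22) - 12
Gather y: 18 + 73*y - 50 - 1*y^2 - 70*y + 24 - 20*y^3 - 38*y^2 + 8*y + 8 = -20*y^3 - 39*y^2 + 11*y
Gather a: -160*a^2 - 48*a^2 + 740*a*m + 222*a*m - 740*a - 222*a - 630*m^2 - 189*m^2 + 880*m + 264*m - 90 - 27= -208*a^2 + a*(962*m - 962) - 819*m^2 + 1144*m - 117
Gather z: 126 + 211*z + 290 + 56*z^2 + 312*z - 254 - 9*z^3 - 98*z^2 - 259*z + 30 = -9*z^3 - 42*z^2 + 264*z + 192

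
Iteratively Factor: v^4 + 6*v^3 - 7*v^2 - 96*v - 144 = (v - 4)*(v^3 + 10*v^2 + 33*v + 36) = (v - 4)*(v + 3)*(v^2 + 7*v + 12) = (v - 4)*(v + 3)*(v + 4)*(v + 3)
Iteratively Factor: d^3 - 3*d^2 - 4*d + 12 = (d - 3)*(d^2 - 4) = (d - 3)*(d - 2)*(d + 2)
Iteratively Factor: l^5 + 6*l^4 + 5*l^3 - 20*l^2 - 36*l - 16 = (l + 1)*(l^4 + 5*l^3 - 20*l - 16) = (l + 1)^2*(l^3 + 4*l^2 - 4*l - 16) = (l - 2)*(l + 1)^2*(l^2 + 6*l + 8) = (l - 2)*(l + 1)^2*(l + 4)*(l + 2)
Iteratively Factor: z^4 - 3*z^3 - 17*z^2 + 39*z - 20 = (z - 5)*(z^3 + 2*z^2 - 7*z + 4) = (z - 5)*(z - 1)*(z^2 + 3*z - 4) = (z - 5)*(z - 1)*(z + 4)*(z - 1)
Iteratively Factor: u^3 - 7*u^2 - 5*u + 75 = (u - 5)*(u^2 - 2*u - 15) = (u - 5)*(u + 3)*(u - 5)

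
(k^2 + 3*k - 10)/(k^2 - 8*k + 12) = (k + 5)/(k - 6)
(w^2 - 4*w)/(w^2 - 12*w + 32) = w/(w - 8)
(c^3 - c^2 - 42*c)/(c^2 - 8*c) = (c^2 - c - 42)/(c - 8)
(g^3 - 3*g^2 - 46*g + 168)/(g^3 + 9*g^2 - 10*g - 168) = (g - 6)/(g + 6)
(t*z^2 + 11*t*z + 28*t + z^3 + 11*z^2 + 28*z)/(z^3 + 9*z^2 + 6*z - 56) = (t + z)/(z - 2)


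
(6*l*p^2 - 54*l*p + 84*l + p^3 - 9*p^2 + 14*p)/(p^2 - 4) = (6*l*p - 42*l + p^2 - 7*p)/(p + 2)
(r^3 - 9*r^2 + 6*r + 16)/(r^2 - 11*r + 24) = (r^2 - r - 2)/(r - 3)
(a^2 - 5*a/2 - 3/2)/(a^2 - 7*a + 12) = (a + 1/2)/(a - 4)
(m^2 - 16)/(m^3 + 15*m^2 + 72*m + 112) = (m - 4)/(m^2 + 11*m + 28)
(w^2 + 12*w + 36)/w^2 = 1 + 12/w + 36/w^2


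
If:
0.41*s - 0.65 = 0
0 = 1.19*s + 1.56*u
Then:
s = 1.59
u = -1.21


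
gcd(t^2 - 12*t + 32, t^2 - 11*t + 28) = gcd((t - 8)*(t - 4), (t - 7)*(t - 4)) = t - 4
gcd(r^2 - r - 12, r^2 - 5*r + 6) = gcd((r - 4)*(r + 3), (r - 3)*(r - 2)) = 1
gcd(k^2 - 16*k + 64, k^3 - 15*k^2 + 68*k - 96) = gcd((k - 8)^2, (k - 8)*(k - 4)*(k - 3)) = k - 8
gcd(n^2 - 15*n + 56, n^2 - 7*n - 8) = n - 8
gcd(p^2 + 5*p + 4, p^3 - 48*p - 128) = p + 4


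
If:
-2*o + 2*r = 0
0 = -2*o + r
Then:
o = 0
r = 0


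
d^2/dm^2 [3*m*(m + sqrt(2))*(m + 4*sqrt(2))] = 18*m + 30*sqrt(2)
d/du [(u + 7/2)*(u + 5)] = 2*u + 17/2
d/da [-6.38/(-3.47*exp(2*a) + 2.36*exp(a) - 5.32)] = (15.0568 - 44.2772*exp(a))*exp(a)/(3.47*exp(2*a) - 2.36*exp(a) + 5.32)^2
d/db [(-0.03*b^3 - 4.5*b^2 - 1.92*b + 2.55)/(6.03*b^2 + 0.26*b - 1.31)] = (-0.1809*b^4 - 0.0155999999999992*b^3 + 10.5255*b^2 - 18.963*b + 1.8522)/(36.3609*b^4 + 3.1356*b^3 - 15.731*b^2 - 0.6812*b + 1.7161)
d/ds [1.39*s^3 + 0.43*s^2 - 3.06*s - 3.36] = 4.17*s^2 + 0.86*s - 3.06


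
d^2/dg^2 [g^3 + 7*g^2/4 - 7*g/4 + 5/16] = 6*g + 7/2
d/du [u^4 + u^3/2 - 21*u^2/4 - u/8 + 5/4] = 4*u^3 + 3*u^2/2 - 21*u/2 - 1/8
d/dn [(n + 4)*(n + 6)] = 2*n + 10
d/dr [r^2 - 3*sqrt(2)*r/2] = 2*r - 3*sqrt(2)/2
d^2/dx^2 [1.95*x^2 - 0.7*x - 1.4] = 3.90000000000000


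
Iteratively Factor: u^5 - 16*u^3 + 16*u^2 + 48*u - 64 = (u + 4)*(u^4 - 4*u^3 + 16*u - 16) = (u - 2)*(u + 4)*(u^3 - 2*u^2 - 4*u + 8) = (u - 2)^2*(u + 4)*(u^2 - 4) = (u - 2)^3*(u + 4)*(u + 2)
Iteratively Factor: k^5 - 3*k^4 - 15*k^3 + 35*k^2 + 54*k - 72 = (k - 3)*(k^4 - 15*k^2 - 10*k + 24) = (k - 4)*(k - 3)*(k^3 + 4*k^2 + k - 6) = (k - 4)*(k - 3)*(k - 1)*(k^2 + 5*k + 6) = (k - 4)*(k - 3)*(k - 1)*(k + 2)*(k + 3)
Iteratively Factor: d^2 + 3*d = (d)*(d + 3)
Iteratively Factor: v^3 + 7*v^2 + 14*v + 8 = (v + 4)*(v^2 + 3*v + 2) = (v + 1)*(v + 4)*(v + 2)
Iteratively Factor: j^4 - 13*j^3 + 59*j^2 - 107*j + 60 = (j - 4)*(j^3 - 9*j^2 + 23*j - 15) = (j - 4)*(j - 3)*(j^2 - 6*j + 5) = (j - 4)*(j - 3)*(j - 1)*(j - 5)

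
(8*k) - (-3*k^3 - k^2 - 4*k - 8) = 3*k^3 + k^2 + 12*k + 8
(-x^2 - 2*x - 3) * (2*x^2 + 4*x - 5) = -2*x^4 - 8*x^3 - 9*x^2 - 2*x + 15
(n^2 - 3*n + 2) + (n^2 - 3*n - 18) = 2*n^2 - 6*n - 16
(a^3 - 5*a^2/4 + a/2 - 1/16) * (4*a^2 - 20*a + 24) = 4*a^5 - 25*a^4 + 51*a^3 - 161*a^2/4 + 53*a/4 - 3/2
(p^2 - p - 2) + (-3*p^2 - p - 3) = -2*p^2 - 2*p - 5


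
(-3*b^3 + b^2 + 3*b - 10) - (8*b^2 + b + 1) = -3*b^3 - 7*b^2 + 2*b - 11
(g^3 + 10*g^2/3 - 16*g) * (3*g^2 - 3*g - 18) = 3*g^5 + 7*g^4 - 76*g^3 - 12*g^2 + 288*g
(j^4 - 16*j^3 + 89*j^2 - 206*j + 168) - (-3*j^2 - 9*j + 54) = j^4 - 16*j^3 + 92*j^2 - 197*j + 114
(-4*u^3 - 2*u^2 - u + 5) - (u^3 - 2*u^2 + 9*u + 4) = -5*u^3 - 10*u + 1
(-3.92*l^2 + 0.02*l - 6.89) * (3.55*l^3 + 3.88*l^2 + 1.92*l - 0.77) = -13.916*l^5 - 15.1386*l^4 - 31.9083*l^3 - 23.6764*l^2 - 13.2442*l + 5.3053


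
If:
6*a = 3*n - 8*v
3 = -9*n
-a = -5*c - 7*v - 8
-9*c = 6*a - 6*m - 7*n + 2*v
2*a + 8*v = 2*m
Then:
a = 929/3330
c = -1792/1665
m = -3523/3330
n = -1/3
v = -371/1110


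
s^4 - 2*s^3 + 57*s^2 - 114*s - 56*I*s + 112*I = (s - 2)*(s - 7*I)*(s - I)*(s + 8*I)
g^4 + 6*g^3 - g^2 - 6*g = g*(g - 1)*(g + 1)*(g + 6)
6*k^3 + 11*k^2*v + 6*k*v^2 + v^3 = (k + v)*(2*k + v)*(3*k + v)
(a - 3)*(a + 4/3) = a^2 - 5*a/3 - 4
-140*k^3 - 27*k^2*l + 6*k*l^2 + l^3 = (-5*k + l)*(4*k + l)*(7*k + l)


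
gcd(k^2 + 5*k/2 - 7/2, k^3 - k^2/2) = 1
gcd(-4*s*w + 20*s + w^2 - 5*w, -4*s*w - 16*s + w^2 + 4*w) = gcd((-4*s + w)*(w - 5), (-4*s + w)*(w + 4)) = 4*s - w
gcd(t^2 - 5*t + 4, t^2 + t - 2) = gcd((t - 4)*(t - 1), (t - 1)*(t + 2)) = t - 1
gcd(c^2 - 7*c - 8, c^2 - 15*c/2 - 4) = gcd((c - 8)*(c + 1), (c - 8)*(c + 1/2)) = c - 8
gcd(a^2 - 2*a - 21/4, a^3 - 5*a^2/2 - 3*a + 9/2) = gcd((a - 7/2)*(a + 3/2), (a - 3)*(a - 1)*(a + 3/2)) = a + 3/2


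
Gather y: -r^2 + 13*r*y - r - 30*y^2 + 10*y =-r^2 - r - 30*y^2 + y*(13*r + 10)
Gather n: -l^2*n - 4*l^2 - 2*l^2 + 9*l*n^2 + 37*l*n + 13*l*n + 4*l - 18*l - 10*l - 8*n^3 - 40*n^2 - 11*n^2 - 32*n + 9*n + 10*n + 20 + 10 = -6*l^2 - 24*l - 8*n^3 + n^2*(9*l - 51) + n*(-l^2 + 50*l - 13) + 30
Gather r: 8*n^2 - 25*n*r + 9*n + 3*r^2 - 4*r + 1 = 8*n^2 + 9*n + 3*r^2 + r*(-25*n - 4) + 1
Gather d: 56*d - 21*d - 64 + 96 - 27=35*d + 5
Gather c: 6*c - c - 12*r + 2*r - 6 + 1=5*c - 10*r - 5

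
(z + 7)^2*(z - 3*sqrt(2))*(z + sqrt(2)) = z^4 - 2*sqrt(2)*z^3 + 14*z^3 - 28*sqrt(2)*z^2 + 43*z^2 - 98*sqrt(2)*z - 84*z - 294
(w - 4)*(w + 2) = w^2 - 2*w - 8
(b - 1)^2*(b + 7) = b^3 + 5*b^2 - 13*b + 7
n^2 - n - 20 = (n - 5)*(n + 4)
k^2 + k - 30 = (k - 5)*(k + 6)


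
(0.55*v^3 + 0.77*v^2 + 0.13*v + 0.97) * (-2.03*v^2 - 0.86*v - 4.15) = -1.1165*v^5 - 2.0361*v^4 - 3.2086*v^3 - 5.2764*v^2 - 1.3737*v - 4.0255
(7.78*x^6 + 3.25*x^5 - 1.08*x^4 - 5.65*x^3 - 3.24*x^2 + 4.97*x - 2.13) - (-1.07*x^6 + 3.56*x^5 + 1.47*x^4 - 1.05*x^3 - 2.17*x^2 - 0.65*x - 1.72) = 8.85*x^6 - 0.31*x^5 - 2.55*x^4 - 4.6*x^3 - 1.07*x^2 + 5.62*x - 0.41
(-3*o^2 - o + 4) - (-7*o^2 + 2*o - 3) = 4*o^2 - 3*o + 7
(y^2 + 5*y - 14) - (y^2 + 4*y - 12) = y - 2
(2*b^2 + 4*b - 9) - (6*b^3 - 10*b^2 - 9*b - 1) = -6*b^3 + 12*b^2 + 13*b - 8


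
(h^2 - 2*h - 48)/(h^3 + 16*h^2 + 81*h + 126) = (h - 8)/(h^2 + 10*h + 21)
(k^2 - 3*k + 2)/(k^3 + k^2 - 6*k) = (k - 1)/(k*(k + 3))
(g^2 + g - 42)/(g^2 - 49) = (g - 6)/(g - 7)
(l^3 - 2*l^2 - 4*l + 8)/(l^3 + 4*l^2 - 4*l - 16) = (l - 2)/(l + 4)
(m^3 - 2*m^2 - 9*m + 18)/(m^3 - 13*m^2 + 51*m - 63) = (m^2 + m - 6)/(m^2 - 10*m + 21)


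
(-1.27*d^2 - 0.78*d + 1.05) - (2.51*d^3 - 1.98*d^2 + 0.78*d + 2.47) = -2.51*d^3 + 0.71*d^2 - 1.56*d - 1.42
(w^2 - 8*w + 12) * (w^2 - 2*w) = w^4 - 10*w^3 + 28*w^2 - 24*w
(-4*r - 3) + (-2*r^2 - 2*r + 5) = -2*r^2 - 6*r + 2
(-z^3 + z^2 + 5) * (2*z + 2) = -2*z^4 + 2*z^2 + 10*z + 10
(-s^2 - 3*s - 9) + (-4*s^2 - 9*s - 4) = -5*s^2 - 12*s - 13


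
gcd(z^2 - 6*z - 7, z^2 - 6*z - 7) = z^2 - 6*z - 7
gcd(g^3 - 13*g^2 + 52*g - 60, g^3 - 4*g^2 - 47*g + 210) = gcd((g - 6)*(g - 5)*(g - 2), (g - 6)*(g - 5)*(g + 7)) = g^2 - 11*g + 30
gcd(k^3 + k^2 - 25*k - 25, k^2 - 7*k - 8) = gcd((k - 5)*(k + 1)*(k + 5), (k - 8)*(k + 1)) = k + 1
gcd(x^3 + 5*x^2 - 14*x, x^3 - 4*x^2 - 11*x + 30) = x - 2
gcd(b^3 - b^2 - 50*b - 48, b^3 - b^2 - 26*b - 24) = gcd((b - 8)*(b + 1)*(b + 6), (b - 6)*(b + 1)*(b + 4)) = b + 1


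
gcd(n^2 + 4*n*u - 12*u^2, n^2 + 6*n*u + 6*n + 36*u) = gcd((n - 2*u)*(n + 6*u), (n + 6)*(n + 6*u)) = n + 6*u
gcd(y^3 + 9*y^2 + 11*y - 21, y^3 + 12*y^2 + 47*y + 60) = y + 3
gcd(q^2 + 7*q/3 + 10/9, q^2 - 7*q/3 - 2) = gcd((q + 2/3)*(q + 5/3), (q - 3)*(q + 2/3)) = q + 2/3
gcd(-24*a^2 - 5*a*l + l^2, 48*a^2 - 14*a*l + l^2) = 8*a - l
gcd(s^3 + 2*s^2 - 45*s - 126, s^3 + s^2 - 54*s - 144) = s^2 + 9*s + 18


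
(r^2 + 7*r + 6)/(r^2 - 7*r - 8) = (r + 6)/(r - 8)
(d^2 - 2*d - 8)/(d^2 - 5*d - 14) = (d - 4)/(d - 7)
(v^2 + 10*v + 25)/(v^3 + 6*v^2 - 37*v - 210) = (v + 5)/(v^2 + v - 42)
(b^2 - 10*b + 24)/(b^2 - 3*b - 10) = (-b^2 + 10*b - 24)/(-b^2 + 3*b + 10)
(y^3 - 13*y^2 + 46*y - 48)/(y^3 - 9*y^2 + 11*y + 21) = (y^2 - 10*y + 16)/(y^2 - 6*y - 7)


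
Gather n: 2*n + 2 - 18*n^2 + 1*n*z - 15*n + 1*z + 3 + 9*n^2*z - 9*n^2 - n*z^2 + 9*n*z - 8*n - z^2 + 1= n^2*(9*z - 27) + n*(-z^2 + 10*z - 21) - z^2 + z + 6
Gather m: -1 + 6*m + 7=6*m + 6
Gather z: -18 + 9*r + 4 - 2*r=7*r - 14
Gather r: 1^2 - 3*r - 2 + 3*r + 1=0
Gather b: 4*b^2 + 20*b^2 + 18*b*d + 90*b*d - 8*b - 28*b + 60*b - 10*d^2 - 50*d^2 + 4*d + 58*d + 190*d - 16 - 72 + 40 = 24*b^2 + b*(108*d + 24) - 60*d^2 + 252*d - 48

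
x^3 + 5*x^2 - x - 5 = (x - 1)*(x + 1)*(x + 5)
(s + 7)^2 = s^2 + 14*s + 49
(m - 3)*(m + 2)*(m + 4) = m^3 + 3*m^2 - 10*m - 24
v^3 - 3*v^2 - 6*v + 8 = (v - 4)*(v - 1)*(v + 2)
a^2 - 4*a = a*(a - 4)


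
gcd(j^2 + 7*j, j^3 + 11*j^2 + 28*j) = j^2 + 7*j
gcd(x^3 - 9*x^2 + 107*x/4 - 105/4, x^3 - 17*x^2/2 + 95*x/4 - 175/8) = x^2 - 6*x + 35/4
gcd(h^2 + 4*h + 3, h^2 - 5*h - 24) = h + 3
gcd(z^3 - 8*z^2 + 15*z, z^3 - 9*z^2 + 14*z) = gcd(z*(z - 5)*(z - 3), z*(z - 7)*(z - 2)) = z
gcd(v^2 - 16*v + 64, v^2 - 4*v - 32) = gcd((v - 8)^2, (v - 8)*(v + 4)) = v - 8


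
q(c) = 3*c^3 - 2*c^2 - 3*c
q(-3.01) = -90.90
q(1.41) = 0.20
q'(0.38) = -3.22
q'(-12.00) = 1341.00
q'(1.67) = 15.42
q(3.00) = 54.00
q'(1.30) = 7.01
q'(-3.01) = 90.58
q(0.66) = -1.99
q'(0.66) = -1.72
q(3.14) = 63.74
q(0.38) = -1.26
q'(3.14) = 73.18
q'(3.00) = 66.00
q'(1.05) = 2.72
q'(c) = 9*c^2 - 4*c - 3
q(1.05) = -1.88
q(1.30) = -0.69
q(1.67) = 3.38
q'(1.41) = 9.25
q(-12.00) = -5436.00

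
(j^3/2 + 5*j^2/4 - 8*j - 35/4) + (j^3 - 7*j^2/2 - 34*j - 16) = 3*j^3/2 - 9*j^2/4 - 42*j - 99/4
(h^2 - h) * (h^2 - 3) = h^4 - h^3 - 3*h^2 + 3*h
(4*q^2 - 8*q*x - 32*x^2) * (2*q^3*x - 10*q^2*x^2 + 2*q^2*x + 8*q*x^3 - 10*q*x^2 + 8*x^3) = 8*q^5*x - 56*q^4*x^2 + 8*q^4*x + 48*q^3*x^3 - 56*q^3*x^2 + 256*q^2*x^4 + 48*q^2*x^3 - 256*q*x^5 + 256*q*x^4 - 256*x^5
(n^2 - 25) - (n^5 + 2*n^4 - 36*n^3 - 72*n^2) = -n^5 - 2*n^4 + 36*n^3 + 73*n^2 - 25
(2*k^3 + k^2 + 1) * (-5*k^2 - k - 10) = -10*k^5 - 7*k^4 - 21*k^3 - 15*k^2 - k - 10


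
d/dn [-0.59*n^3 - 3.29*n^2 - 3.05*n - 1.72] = -1.77*n^2 - 6.58*n - 3.05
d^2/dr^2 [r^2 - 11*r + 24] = 2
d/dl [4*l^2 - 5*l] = 8*l - 5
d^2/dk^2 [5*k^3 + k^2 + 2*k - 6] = 30*k + 2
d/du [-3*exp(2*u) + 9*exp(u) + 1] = (9 - 6*exp(u))*exp(u)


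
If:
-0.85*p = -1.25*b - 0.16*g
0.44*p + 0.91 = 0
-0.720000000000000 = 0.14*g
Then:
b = -0.75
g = -5.14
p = -2.07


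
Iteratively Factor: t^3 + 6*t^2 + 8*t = (t + 4)*(t^2 + 2*t) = t*(t + 4)*(t + 2)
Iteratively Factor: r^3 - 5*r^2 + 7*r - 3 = (r - 3)*(r^2 - 2*r + 1) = (r - 3)*(r - 1)*(r - 1)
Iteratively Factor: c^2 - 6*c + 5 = (c - 1)*(c - 5)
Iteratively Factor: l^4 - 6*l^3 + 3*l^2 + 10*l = (l - 2)*(l^3 - 4*l^2 - 5*l) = (l - 5)*(l - 2)*(l^2 + l) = (l - 5)*(l - 2)*(l + 1)*(l)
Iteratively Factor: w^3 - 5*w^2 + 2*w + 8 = (w - 4)*(w^2 - w - 2) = (w - 4)*(w + 1)*(w - 2)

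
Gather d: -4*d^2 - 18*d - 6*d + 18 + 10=-4*d^2 - 24*d + 28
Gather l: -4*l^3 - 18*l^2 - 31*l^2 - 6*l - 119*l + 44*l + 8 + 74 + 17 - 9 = -4*l^3 - 49*l^2 - 81*l + 90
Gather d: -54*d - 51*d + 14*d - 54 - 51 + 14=-91*d - 91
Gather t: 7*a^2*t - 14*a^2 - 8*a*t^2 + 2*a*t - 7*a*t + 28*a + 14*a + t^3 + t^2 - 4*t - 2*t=-14*a^2 + 42*a + t^3 + t^2*(1 - 8*a) + t*(7*a^2 - 5*a - 6)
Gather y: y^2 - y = y^2 - y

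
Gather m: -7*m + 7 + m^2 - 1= m^2 - 7*m + 6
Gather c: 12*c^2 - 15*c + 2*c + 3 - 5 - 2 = 12*c^2 - 13*c - 4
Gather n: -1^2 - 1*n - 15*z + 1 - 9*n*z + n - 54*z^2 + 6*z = -9*n*z - 54*z^2 - 9*z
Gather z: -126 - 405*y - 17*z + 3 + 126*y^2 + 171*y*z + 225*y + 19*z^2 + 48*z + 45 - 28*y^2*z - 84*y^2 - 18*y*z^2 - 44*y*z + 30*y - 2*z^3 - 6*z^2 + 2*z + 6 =42*y^2 - 150*y - 2*z^3 + z^2*(13 - 18*y) + z*(-28*y^2 + 127*y + 33) - 72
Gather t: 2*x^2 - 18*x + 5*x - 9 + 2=2*x^2 - 13*x - 7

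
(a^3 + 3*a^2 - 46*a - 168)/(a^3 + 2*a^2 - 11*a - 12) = (a^2 - a - 42)/(a^2 - 2*a - 3)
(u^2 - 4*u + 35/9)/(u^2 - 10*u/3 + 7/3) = (u - 5/3)/(u - 1)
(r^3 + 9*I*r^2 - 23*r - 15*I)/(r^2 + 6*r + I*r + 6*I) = (r^2 + 8*I*r - 15)/(r + 6)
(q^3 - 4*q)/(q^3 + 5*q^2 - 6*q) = (q^2 - 4)/(q^2 + 5*q - 6)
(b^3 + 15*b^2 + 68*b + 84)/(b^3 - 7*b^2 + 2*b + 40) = (b^2 + 13*b + 42)/(b^2 - 9*b + 20)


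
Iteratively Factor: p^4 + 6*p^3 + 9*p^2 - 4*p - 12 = (p + 3)*(p^3 + 3*p^2 - 4) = (p + 2)*(p + 3)*(p^2 + p - 2) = (p - 1)*(p + 2)*(p + 3)*(p + 2)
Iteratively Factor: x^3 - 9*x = (x + 3)*(x^2 - 3*x) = x*(x + 3)*(x - 3)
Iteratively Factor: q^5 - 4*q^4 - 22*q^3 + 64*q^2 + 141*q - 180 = (q + 3)*(q^4 - 7*q^3 - q^2 + 67*q - 60) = (q + 3)^2*(q^3 - 10*q^2 + 29*q - 20) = (q - 4)*(q + 3)^2*(q^2 - 6*q + 5) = (q - 4)*(q - 1)*(q + 3)^2*(q - 5)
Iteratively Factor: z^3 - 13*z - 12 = (z + 1)*(z^2 - z - 12) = (z - 4)*(z + 1)*(z + 3)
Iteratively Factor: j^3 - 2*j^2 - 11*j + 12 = (j + 3)*(j^2 - 5*j + 4) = (j - 1)*(j + 3)*(j - 4)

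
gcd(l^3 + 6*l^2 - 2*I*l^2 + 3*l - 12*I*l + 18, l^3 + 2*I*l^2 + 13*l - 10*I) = 1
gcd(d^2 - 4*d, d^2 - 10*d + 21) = 1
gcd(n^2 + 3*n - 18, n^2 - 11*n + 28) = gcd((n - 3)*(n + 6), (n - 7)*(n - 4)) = 1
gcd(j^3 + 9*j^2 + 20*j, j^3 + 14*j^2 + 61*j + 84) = j + 4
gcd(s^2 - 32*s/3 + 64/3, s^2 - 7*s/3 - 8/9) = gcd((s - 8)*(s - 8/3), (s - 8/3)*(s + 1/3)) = s - 8/3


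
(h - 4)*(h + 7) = h^2 + 3*h - 28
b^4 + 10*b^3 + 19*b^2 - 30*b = b*(b - 1)*(b + 5)*(b + 6)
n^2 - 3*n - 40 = (n - 8)*(n + 5)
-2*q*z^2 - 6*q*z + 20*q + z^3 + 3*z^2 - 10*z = (-2*q + z)*(z - 2)*(z + 5)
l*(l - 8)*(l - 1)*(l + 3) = l^4 - 6*l^3 - 19*l^2 + 24*l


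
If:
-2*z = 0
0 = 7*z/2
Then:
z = 0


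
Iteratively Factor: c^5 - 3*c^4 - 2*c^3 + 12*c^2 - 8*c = (c + 2)*(c^4 - 5*c^3 + 8*c^2 - 4*c) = (c - 1)*(c + 2)*(c^3 - 4*c^2 + 4*c) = (c - 2)*(c - 1)*(c + 2)*(c^2 - 2*c) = (c - 2)^2*(c - 1)*(c + 2)*(c)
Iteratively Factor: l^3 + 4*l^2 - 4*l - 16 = (l + 2)*(l^2 + 2*l - 8) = (l - 2)*(l + 2)*(l + 4)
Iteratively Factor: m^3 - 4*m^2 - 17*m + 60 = (m - 5)*(m^2 + m - 12) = (m - 5)*(m - 3)*(m + 4)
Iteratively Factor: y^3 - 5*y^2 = (y - 5)*(y^2) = y*(y - 5)*(y)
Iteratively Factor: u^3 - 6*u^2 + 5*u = (u)*(u^2 - 6*u + 5) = u*(u - 1)*(u - 5)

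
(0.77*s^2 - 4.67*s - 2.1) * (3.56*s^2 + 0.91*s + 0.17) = 2.7412*s^4 - 15.9245*s^3 - 11.5948*s^2 - 2.7049*s - 0.357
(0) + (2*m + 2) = 2*m + 2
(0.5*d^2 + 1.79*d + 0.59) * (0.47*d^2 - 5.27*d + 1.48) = 0.235*d^4 - 1.7937*d^3 - 8.416*d^2 - 0.4601*d + 0.8732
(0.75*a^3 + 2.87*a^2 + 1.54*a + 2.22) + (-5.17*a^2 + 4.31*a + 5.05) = 0.75*a^3 - 2.3*a^2 + 5.85*a + 7.27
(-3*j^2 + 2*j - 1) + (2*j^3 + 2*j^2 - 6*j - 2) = 2*j^3 - j^2 - 4*j - 3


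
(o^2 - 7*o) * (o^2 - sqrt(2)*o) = o^4 - 7*o^3 - sqrt(2)*o^3 + 7*sqrt(2)*o^2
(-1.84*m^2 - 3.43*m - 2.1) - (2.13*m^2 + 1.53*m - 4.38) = -3.97*m^2 - 4.96*m + 2.28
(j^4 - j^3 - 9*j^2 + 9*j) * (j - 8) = j^5 - 9*j^4 - j^3 + 81*j^2 - 72*j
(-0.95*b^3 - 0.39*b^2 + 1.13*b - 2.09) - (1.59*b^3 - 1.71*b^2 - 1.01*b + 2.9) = -2.54*b^3 + 1.32*b^2 + 2.14*b - 4.99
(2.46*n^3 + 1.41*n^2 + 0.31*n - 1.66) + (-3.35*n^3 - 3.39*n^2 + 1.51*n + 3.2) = -0.89*n^3 - 1.98*n^2 + 1.82*n + 1.54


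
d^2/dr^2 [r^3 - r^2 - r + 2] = 6*r - 2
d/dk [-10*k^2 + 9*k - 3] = 9 - 20*k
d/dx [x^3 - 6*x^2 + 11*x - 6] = 3*x^2 - 12*x + 11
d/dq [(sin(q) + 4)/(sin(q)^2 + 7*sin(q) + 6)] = (-8*sin(q) + cos(q)^2 - 23)*cos(q)/(sin(q)^2 + 7*sin(q) + 6)^2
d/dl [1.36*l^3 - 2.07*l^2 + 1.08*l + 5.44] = 4.08*l^2 - 4.14*l + 1.08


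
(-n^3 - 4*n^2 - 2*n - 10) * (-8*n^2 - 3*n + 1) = 8*n^5 + 35*n^4 + 27*n^3 + 82*n^2 + 28*n - 10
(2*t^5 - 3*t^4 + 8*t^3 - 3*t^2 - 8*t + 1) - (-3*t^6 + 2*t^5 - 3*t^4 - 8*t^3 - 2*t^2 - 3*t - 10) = 3*t^6 + 16*t^3 - t^2 - 5*t + 11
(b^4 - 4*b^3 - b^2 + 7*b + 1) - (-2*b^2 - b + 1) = b^4 - 4*b^3 + b^2 + 8*b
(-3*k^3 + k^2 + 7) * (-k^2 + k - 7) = 3*k^5 - 4*k^4 + 22*k^3 - 14*k^2 + 7*k - 49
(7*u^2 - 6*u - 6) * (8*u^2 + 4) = 56*u^4 - 48*u^3 - 20*u^2 - 24*u - 24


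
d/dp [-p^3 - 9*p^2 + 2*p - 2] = -3*p^2 - 18*p + 2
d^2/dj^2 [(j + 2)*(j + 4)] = 2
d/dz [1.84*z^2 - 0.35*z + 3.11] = 3.68*z - 0.35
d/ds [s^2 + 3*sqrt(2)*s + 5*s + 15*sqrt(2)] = 2*s + 3*sqrt(2) + 5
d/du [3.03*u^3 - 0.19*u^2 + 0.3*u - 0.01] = 9.09*u^2 - 0.38*u + 0.3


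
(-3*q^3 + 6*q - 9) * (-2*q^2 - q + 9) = 6*q^5 + 3*q^4 - 39*q^3 + 12*q^2 + 63*q - 81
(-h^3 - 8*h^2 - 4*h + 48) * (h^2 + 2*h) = -h^5 - 10*h^4 - 20*h^3 + 40*h^2 + 96*h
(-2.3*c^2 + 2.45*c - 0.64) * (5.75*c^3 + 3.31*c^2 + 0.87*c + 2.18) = -13.225*c^5 + 6.4745*c^4 + 2.4285*c^3 - 5.0009*c^2 + 4.7842*c - 1.3952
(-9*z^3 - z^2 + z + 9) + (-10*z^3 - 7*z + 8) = -19*z^3 - z^2 - 6*z + 17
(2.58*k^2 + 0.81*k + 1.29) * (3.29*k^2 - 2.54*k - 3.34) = 8.4882*k^4 - 3.8883*k^3 - 6.4305*k^2 - 5.982*k - 4.3086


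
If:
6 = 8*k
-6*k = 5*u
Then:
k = 3/4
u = -9/10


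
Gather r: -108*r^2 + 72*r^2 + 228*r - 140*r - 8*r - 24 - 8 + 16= -36*r^2 + 80*r - 16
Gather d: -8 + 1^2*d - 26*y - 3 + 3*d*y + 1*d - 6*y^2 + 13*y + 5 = d*(3*y + 2) - 6*y^2 - 13*y - 6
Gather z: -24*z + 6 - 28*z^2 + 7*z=-28*z^2 - 17*z + 6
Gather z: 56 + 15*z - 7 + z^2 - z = z^2 + 14*z + 49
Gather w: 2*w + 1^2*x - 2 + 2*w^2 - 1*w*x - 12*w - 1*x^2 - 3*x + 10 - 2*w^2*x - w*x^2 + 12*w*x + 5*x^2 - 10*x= w^2*(2 - 2*x) + w*(-x^2 + 11*x - 10) + 4*x^2 - 12*x + 8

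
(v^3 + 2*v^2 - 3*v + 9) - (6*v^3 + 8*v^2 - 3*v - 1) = -5*v^3 - 6*v^2 + 10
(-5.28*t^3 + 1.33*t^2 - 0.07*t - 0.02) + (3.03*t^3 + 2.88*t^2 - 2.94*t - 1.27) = -2.25*t^3 + 4.21*t^2 - 3.01*t - 1.29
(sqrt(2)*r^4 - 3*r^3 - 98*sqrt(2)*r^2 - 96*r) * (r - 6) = sqrt(2)*r^5 - 6*sqrt(2)*r^4 - 3*r^4 - 98*sqrt(2)*r^3 + 18*r^3 - 96*r^2 + 588*sqrt(2)*r^2 + 576*r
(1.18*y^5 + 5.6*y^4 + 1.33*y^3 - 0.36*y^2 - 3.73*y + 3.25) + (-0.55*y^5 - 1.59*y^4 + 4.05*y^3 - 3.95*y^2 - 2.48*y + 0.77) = 0.63*y^5 + 4.01*y^4 + 5.38*y^3 - 4.31*y^2 - 6.21*y + 4.02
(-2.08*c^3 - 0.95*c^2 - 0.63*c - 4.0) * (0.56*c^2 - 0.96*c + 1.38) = -1.1648*c^5 + 1.4648*c^4 - 2.3112*c^3 - 2.9462*c^2 + 2.9706*c - 5.52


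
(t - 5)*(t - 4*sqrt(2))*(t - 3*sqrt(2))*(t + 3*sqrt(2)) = t^4 - 4*sqrt(2)*t^3 - 5*t^3 - 18*t^2 + 20*sqrt(2)*t^2 + 90*t + 72*sqrt(2)*t - 360*sqrt(2)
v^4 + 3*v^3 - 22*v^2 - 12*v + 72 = (v - 3)*(v - 2)*(v + 2)*(v + 6)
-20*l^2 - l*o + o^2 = (-5*l + o)*(4*l + o)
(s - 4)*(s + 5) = s^2 + s - 20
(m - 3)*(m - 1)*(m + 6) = m^3 + 2*m^2 - 21*m + 18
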